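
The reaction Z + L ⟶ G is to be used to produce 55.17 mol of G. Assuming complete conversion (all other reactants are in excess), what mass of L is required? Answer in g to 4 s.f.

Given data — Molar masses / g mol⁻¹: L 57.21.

3156 g

n(G) = 55.17 mol
n(L) = (1/1) × 55.17 = 55.17 mol
mass = 55.17 × 57.21 = 3156 g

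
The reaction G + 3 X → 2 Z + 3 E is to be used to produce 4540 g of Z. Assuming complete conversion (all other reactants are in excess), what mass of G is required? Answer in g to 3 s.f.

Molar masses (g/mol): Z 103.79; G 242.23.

n(Z) = 4540 / 103.79 = 43.74 mol
n(G) = (1/2) × 43.74 = 21.87 mol
mass = 21.87 × 242.23 = 5298 g

5300 g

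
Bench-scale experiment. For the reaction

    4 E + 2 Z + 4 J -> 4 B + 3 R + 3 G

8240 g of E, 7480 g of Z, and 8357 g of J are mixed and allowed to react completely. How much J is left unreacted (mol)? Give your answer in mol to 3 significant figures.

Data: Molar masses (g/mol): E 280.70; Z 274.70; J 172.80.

19.0 mol

n(E) = 8240 / 280.70 = 29.36 mol
n(Z) = 7480 / 274.70 = 27.23 mol
n(J) = 8357 / 172.80 = 48.36 mol
n/ν for E = 29.36/4 = 7.340
n/ν for Z = 27.23/2 = 13.62
n/ν for J = 48.36/4 = 12.09
Smallest n/ν is E → limiting reagent.
J consumed = (4/4) × 29.36 = 29.36 mol
J remaining = 48.36 − 29.36 = 19.00 mol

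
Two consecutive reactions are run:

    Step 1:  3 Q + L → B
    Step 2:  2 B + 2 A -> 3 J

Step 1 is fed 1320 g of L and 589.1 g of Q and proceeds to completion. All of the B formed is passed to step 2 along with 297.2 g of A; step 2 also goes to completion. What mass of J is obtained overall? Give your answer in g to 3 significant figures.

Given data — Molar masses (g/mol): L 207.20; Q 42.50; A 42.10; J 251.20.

Step 1:
n(L) = 1320 / 207.20 = 6.371 mol
n(Q) = 589.1 / 42.50 = 13.86 mol
n/ν for L = 6.371/1 = 6.371
n/ν for Q = 13.86/3 = 4.620
Smallest n/ν is Q → limiting reagent.
n(B) produced = (1/3) × 13.86 = 4.620 mol
Step 2:
n(B) available = 4.620 mol
n(A) = 297.2 / 42.10 = 7.059 mol
n/ν for B = 4.620/2 = 2.310
n/ν for A = 7.059/2 = 3.530
Smallest n/ν is B → limiting reagent.
n(J) = (3/2) × 4.620 = 6.930 mol
mass = 6.930 × 251.20 = 1741 g

1740 g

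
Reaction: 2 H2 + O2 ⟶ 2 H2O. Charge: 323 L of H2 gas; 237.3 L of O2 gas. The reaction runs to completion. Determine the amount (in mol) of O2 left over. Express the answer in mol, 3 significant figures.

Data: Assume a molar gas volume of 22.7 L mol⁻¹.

3.34 mol

n(H2) = 323.0 / 22.7 = 14.23 mol
n(O2) = 237.3 / 22.7 = 10.45 mol
n/ν for H2 = 14.23/2 = 7.115
n/ν for O2 = 10.45/1 = 10.45
Smallest n/ν is H2 → limiting reagent.
O2 consumed = (1/2) × 14.23 = 7.115 mol
O2 remaining = 10.45 − 7.115 = 3.335 mol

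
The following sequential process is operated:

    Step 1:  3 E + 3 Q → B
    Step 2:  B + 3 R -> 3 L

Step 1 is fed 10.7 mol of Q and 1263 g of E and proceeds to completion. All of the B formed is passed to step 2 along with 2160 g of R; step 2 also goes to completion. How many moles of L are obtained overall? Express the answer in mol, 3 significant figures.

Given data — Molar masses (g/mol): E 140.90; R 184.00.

Step 1:
n(Q) = 10.70 mol
n(E) = 1263 / 140.90 = 8.964 mol
n/ν → Q: 3.567, E: 2.988; E is limiting.
n(B) produced = (1/3) × 8.964 = 2.988 mol
Step 2:
n(B) available = 2.988 mol
n(R) = 2160 / 184.00 = 11.74 mol
n/ν → B: 2.988, R: 3.913; B is limiting.
n(L) = (3/1) × 2.988 = 8.964 mol

8.96 mol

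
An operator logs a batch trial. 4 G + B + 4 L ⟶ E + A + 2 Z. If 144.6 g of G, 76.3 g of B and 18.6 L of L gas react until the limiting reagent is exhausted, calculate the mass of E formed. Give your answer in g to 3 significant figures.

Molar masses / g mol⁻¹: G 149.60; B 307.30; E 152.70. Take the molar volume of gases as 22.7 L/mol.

31.3 g

n(G) = 144.6 / 149.60 = 0.9666 mol
n(B) = 76.30 / 307.30 = 0.2483 mol
n(L) = 18.60 / 22.7 = 0.8194 mol
n/ν → G: 0.2417, B: 0.2483, L: 0.2049; L is limiting.
n(E) = (1/4) × 0.8194 = 0.2049 mol
mass = 0.2049 × 152.70 = 31.29 g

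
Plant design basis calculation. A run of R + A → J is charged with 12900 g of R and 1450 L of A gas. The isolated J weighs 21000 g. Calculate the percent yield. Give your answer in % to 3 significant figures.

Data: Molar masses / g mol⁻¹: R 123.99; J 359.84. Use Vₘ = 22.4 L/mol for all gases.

90.2 %

n(R) = 12900 / 123.99 = 104.0 mol
n(A) = 1450 / 22.4 = 64.73 mol
n/ν for R = 104.0/1 = 104.0
n/ν for A = 64.73/1 = 64.73
Smallest n/ν is A → limiting reagent.
theoretical n(J) = (1/1) × 64.73 = 64.73 mol → 23290 g
% yield = 21000 / 23290 × 100 = 90.17 %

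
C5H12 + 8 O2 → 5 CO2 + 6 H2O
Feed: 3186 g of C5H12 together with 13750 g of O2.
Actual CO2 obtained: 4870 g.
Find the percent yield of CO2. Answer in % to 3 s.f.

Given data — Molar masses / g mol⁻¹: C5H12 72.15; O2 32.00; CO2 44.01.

n(C5H12) = 3186 / 72.15 = 44.16 mol
n(O2) = 13750 / 32.00 = 429.7 mol
n/ν → C5H12: 44.16, O2: 53.71; C5H12 is limiting.
theoretical n(CO2) = (5/1) × 44.16 = 220.8 mol → 9717 g
% yield = 4870 / 9717 × 100 = 50.12 %

50.1 %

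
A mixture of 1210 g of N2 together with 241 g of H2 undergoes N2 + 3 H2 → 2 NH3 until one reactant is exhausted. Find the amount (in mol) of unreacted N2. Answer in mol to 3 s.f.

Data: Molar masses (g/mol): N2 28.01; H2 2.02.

n(N2) = 1210 / 28.01 = 43.20 mol
n(H2) = 241.0 / 2.02 = 119.3 mol
n/ν → N2: 43.20, H2: 39.77; H2 is limiting.
N2 consumed = (1/3) × 119.3 = 39.77 mol
N2 remaining = 43.20 − 39.77 = 3.430 mol

3.43 mol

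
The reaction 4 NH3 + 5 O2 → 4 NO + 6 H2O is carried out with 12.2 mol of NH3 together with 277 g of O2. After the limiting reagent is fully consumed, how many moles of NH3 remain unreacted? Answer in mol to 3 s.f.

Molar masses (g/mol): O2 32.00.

5.28 mol

n(NH3) = 12.20 mol
n(O2) = 277.0 / 32.00 = 8.656 mol
n/ν → NH3: 3.050, O2: 1.731; O2 is limiting.
NH3 consumed = (4/5) × 8.656 = 6.925 mol
NH3 remaining = 12.20 − 6.925 = 5.275 mol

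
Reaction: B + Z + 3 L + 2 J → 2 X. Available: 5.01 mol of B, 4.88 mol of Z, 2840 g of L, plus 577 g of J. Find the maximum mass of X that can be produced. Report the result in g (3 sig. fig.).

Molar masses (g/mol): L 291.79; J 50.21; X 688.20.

n(B) = 5.010 mol
n(Z) = 4.880 mol
n(L) = 2840 / 291.79 = 9.733 mol
n(J) = 577.0 / 50.21 = 11.49 mol
n/ν → B: 5.010, Z: 4.880, L: 3.244, J: 5.745; L is limiting.
n(X) = (2/3) × 9.733 = 6.489 mol
mass = 6.489 × 688.20 = 4466 g

4470 g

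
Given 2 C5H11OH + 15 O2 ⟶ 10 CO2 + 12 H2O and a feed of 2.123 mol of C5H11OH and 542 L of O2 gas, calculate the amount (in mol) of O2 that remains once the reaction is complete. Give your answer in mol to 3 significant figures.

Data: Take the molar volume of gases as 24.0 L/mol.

n(C5H11OH) = 2.123 mol
n(O2) = 542.0 / 24.0 = 22.58 mol
n/ν for C5H11OH = 2.123/2 = 1.062
n/ν for O2 = 22.58/15 = 1.505
Smallest n/ν is C5H11OH → limiting reagent.
O2 consumed = (15/2) × 2.123 = 15.92 mol
O2 remaining = 22.58 − 15.92 = 6.660 mol

6.66 mol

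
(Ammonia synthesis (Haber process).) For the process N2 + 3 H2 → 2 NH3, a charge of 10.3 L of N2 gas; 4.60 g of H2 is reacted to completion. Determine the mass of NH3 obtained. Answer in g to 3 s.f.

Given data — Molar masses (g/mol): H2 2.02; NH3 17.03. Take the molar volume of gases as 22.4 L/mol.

15.7 g

n(N2) = 10.30 / 22.4 = 0.4598 mol
n(H2) = 4.600 / 2.02 = 2.277 mol
n/ν for N2 = 0.4598/1 = 0.4598
n/ν for H2 = 2.277/3 = 0.7590
Smallest n/ν is N2 → limiting reagent.
n(NH3) = (2/1) × 0.4598 = 0.9196 mol
mass = 0.9196 × 17.03 = 15.66 g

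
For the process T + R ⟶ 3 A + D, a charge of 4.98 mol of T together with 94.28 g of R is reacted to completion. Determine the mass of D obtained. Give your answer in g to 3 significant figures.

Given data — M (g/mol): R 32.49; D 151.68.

n(T) = 4.980 mol
n(R) = 94.28 / 32.49 = 2.902 mol
n/ν for T = 4.980/1 = 4.980
n/ν for R = 2.902/1 = 2.902
Smallest n/ν is R → limiting reagent.
n(D) = (1/1) × 2.902 = 2.902 mol
mass = 2.902 × 151.68 = 440.2 g

440 g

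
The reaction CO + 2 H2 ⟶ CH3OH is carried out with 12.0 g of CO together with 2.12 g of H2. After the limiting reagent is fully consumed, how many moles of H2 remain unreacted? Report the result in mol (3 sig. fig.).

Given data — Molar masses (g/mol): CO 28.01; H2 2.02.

n(CO) = 12.00 / 28.01 = 0.4284 mol
n(H2) = 2.120 / 2.02 = 1.050 mol
n/ν → CO: 0.4284, H2: 0.5250; CO is limiting.
H2 consumed = (2/1) × 0.4284 = 0.8568 mol
H2 remaining = 1.050 − 0.8568 = 0.1932 mol

0.193 mol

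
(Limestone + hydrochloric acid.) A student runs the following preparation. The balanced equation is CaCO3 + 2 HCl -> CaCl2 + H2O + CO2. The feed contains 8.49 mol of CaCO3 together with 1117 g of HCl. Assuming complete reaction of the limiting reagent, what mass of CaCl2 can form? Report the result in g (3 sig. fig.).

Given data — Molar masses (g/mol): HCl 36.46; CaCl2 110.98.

n(CaCO3) = 8.490 mol
n(HCl) = 1117 / 36.46 = 30.64 mol
n/ν → CaCO3: 8.490, HCl: 15.32; CaCO3 is limiting.
n(CaCl2) = (1/1) × 8.490 = 8.490 mol
mass = 8.490 × 110.98 = 942.2 g

942 g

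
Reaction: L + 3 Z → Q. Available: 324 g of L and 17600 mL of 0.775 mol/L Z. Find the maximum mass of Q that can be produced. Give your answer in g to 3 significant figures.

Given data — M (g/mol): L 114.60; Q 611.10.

n(L) = 324.0 / 114.60 = 2.827 mol
n(Z) = 0.775 × 17600/1000 = 13.64 mol
n/ν for L = 2.827/1 = 2.827
n/ν for Z = 13.64/3 = 4.547
Smallest n/ν is L → limiting reagent.
n(Q) = (1/1) × 2.827 = 2.827 mol
mass = 2.827 × 611.10 = 1728 g

1730 g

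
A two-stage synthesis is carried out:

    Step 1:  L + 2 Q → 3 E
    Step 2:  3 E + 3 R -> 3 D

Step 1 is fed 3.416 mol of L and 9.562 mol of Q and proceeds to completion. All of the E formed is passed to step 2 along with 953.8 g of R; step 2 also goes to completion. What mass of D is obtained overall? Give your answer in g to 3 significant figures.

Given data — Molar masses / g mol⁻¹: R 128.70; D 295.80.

Step 1:
n(L) = 3.416 mol
n(Q) = 9.562 mol
n/ν for L = 3.416/1 = 3.416
n/ν for Q = 9.562/2 = 4.781
Smallest n/ν is L → limiting reagent.
n(E) produced = (3/1) × 3.416 = 10.25 mol
Step 2:
n(E) available = 10.25 mol
n(R) = 953.8 / 128.70 = 7.411 mol
n/ν for E = 10.25/3 = 3.417
n/ν for R = 7.411/3 = 2.470
Smallest n/ν is R → limiting reagent.
n(D) = (3/3) × 7.411 = 7.411 mol
mass = 7.411 × 295.80 = 2192 g

2190 g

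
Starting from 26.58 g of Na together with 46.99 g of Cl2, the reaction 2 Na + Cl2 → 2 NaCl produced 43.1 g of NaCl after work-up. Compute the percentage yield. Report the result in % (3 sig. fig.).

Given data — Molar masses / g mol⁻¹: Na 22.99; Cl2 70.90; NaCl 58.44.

n(Na) = 26.58 / 22.99 = 1.156 mol
n(Cl2) = 46.99 / 70.90 = 0.6628 mol
n/ν → Na: 0.5780, Cl2: 0.6628; Na is limiting.
theoretical n(NaCl) = (2/2) × 1.156 = 1.156 mol → 67.56 g
% yield = 43.1 / 67.56 × 100 = 63.80 %

63.8 %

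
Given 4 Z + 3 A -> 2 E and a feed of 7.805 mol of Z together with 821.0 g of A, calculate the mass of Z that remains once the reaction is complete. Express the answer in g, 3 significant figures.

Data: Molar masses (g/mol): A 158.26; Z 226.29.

n(Z) = 7.805 mol
n(A) = 821.0 / 158.26 = 5.188 mol
n/ν for Z = 7.805/4 = 1.951
n/ν for A = 5.188/3 = 1.729
Smallest n/ν is A → limiting reagent.
Z consumed = (4/3) × 5.188 = 6.917 mol
Z remaining = 7.805 − 6.917 = 0.8880 mol
mass = 0.8880 × 226.29 = 200.9 g

201 g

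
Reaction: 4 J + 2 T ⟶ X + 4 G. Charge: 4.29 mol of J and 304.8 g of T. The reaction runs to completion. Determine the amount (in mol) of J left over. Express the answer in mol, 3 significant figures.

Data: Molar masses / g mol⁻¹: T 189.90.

1.08 mol

n(J) = 4.290 mol
n(T) = 304.8 / 189.90 = 1.605 mol
n/ν → J: 1.073, T: 0.8025; T is limiting.
J consumed = (4/2) × 1.605 = 3.210 mol
J remaining = 4.290 − 3.210 = 1.080 mol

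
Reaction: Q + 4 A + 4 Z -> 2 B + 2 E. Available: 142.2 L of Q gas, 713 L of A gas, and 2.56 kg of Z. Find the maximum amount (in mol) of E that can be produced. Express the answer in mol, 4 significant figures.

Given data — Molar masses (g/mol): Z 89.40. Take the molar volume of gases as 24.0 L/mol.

11.85 mol

n(Q) = 142.2 / 24.0 = 5.925 mol
n(A) = 713.0 / 24.0 = 29.71 mol
n(Z) = 2.560×1000 / 89.40 = 28.64 mol
n/ν for Q = 5.925/1 = 5.925
n/ν for A = 29.71/4 = 7.428
n/ν for Z = 28.64/4 = 7.160
Smallest n/ν is Q → limiting reagent.
n(E) = (2/1) × 5.925 = 11.85 mol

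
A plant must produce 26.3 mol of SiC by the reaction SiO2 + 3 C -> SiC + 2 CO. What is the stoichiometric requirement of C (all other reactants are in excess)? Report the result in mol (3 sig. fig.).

78.9 mol

n(SiC) = 26.30 mol
n(C) = (3/1) × 26.30 = 78.90 mol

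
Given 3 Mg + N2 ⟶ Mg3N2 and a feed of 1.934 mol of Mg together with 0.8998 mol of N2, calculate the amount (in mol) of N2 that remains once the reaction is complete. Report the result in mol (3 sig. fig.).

n(Mg) = 1.934 mol
n(N2) = 0.8998 mol
n/ν → Mg: 0.6447, N2: 0.8998; Mg is limiting.
N2 consumed = (1/3) × 1.934 = 0.6447 mol
N2 remaining = 0.8998 − 0.6447 = 0.2551 mol

0.255 mol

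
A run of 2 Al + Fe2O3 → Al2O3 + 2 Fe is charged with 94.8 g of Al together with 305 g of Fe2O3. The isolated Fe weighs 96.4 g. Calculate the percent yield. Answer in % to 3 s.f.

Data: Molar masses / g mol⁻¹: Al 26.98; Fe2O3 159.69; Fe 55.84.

n(Al) = 94.80 / 26.98 = 3.514 mol
n(Fe2O3) = 305.0 / 159.69 = 1.910 mol
n/ν for Al = 3.514/2 = 1.757
n/ν for Fe2O3 = 1.910/1 = 1.910
Smallest n/ν is Al → limiting reagent.
theoretical n(Fe) = (2/2) × 3.514 = 3.514 mol → 196.2 g
% yield = 96.4 / 196.2 × 100 = 49.13 %

49.1 %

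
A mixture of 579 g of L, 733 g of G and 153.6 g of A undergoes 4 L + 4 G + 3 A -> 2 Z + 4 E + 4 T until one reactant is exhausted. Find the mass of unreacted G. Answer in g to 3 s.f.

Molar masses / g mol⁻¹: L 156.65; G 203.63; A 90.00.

n(L) = 579.0 / 156.65 = 3.696 mol
n(G) = 733.0 / 203.63 = 3.600 mol
n(A) = 153.6 / 90.00 = 1.707 mol
n/ν for L = 3.696/4 = 0.9240
n/ν for G = 3.600/4 = 0.9000
n/ν for A = 1.707/3 = 0.5690
Smallest n/ν is A → limiting reagent.
G consumed = (4/3) × 1.707 = 2.276 mol
G remaining = 3.600 − 2.276 = 1.324 mol
mass = 1.324 × 203.63 = 269.6 g

270 g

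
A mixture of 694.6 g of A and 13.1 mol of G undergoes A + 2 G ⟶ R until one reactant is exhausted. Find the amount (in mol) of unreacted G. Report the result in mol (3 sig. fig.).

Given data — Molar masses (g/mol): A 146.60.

3.62 mol

n(A) = 694.6 / 146.60 = 4.738 mol
n(G) = 13.10 mol
n/ν for A = 4.738/1 = 4.738
n/ν for G = 13.10/2 = 6.550
Smallest n/ν is A → limiting reagent.
G consumed = (2/1) × 4.738 = 9.476 mol
G remaining = 13.10 − 9.476 = 3.624 mol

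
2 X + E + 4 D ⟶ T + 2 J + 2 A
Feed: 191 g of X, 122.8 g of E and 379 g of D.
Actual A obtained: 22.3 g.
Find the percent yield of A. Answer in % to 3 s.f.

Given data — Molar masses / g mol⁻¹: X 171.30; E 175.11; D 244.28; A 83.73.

34.3 %

n(X) = 191.0 / 171.30 = 1.115 mol
n(E) = 122.8 / 175.11 = 0.7013 mol
n(D) = 379.0 / 244.28 = 1.551 mol
n/ν → X: 0.5575, E: 0.7013, D: 0.3878; D is limiting.
theoretical n(A) = (2/4) × 1.551 = 0.7755 mol → 64.93 g
% yield = 22.3 / 64.93 × 100 = 34.34 %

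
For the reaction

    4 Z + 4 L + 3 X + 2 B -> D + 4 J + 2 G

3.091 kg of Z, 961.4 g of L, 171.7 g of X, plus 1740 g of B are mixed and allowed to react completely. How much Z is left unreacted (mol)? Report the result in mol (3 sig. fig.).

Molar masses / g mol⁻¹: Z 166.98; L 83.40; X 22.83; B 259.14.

8.48 mol

n(Z) = 3.091×1000 / 166.98 = 18.51 mol
n(L) = 961.4 / 83.40 = 11.53 mol
n(X) = 171.7 / 22.83 = 7.521 mol
n(B) = 1740 / 259.14 = 6.715 mol
n/ν for Z = 18.51/4 = 4.628
n/ν for L = 11.53/4 = 2.883
n/ν for X = 7.521/3 = 2.507
n/ν for B = 6.715/2 = 3.358
Smallest n/ν is X → limiting reagent.
Z consumed = (4/3) × 7.521 = 10.03 mol
Z remaining = 18.51 − 10.03 = 8.480 mol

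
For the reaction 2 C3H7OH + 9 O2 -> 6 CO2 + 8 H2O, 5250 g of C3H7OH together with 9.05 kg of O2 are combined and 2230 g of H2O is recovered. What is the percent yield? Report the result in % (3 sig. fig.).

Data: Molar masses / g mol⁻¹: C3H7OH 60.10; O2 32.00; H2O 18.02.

49.2 %

n(C3H7OH) = 5250 / 60.10 = 87.35 mol
n(O2) = 9.050×1000 / 32.00 = 282.8 mol
n/ν → C3H7OH: 43.68, O2: 31.42; O2 is limiting.
theoretical n(H2O) = (8/9) × 282.8 = 251.4 mol → 4530 g
% yield = 2230 / 4530 × 100 = 49.23 %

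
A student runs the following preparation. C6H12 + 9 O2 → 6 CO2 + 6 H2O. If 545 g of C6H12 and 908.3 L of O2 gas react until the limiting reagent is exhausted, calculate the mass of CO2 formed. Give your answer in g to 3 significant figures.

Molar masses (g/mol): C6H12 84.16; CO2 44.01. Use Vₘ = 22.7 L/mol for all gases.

n(C6H12) = 545.0 / 84.16 = 6.476 mol
n(O2) = 908.3 / 22.7 = 40.01 mol
n/ν for C6H12 = 6.476/1 = 6.476
n/ν for O2 = 40.01/9 = 4.446
Smallest n/ν is O2 → limiting reagent.
n(CO2) = (6/9) × 40.01 = 26.67 mol
mass = 26.67 × 44.01 = 1174 g

1170 g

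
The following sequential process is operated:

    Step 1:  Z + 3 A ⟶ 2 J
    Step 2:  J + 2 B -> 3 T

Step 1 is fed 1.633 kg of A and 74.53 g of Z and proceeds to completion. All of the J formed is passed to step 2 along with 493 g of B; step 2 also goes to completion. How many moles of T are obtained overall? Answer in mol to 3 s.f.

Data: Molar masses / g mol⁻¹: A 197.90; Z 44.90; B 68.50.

9.96 mol

Step 1:
n(A) = 1.633×1000 / 197.90 = 8.252 mol
n(Z) = 74.53 / 44.90 = 1.660 mol
n/ν for A = 8.252/3 = 2.751
n/ν for Z = 1.660/1 = 1.660
Smallest n/ν is Z → limiting reagent.
n(J) produced = (2/1) × 1.660 = 3.320 mol
Step 2:
n(J) available = 3.320 mol
n(B) = 493.0 / 68.50 = 7.197 mol
n/ν for J = 3.320/1 = 3.320
n/ν for B = 7.197/2 = 3.599
Smallest n/ν is J → limiting reagent.
n(T) = (3/1) × 3.320 = 9.960 mol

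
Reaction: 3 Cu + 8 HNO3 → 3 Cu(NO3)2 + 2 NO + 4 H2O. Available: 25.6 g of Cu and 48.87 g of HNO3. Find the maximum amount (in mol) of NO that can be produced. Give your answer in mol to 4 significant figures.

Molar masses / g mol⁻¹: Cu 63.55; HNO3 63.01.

0.1939 mol

n(Cu) = 25.60 / 63.55 = 0.4028 mol
n(HNO3) = 48.87 / 63.01 = 0.7756 mol
n/ν for Cu = 0.4028/3 = 0.1343
n/ν for HNO3 = 0.7756/8 = 0.09695
Smallest n/ν is HNO3 → limiting reagent.
n(NO) = (2/8) × 0.7756 = 0.1939 mol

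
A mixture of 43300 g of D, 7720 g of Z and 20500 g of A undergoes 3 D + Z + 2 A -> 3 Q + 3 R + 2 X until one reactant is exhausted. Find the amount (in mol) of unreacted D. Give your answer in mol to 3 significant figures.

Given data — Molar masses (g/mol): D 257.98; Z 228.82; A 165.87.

n(D) = 43300 / 257.98 = 167.8 mol
n(Z) = 7720 / 228.82 = 33.74 mol
n(A) = 20500 / 165.87 = 123.6 mol
n/ν → D: 55.93, Z: 33.74, A: 61.80; Z is limiting.
D consumed = (3/1) × 33.74 = 101.2 mol
D remaining = 167.8 − 101.2 = 66.60 mol

66.6 mol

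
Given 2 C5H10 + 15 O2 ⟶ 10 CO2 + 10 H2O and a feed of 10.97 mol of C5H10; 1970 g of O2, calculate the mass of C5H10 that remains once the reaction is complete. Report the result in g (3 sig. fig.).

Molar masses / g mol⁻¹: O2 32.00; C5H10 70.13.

n(C5H10) = 10.97 mol
n(O2) = 1970 / 32.00 = 61.56 mol
n/ν for C5H10 = 10.97/2 = 5.485
n/ν for O2 = 61.56/15 = 4.104
Smallest n/ν is O2 → limiting reagent.
C5H10 consumed = (2/15) × 61.56 = 8.208 mol
C5H10 remaining = 10.97 − 8.208 = 2.762 mol
mass = 2.762 × 70.13 = 193.7 g

194 g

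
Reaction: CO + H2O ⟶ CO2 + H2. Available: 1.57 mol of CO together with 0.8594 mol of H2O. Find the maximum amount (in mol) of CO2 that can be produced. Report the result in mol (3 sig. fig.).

n(CO) = 1.570 mol
n(H2O) = 0.8594 mol
n/ν → CO: 1.570, H2O: 0.8594; H2O is limiting.
n(CO2) = (1/1) × 0.8594 = 0.8594 mol

0.859 mol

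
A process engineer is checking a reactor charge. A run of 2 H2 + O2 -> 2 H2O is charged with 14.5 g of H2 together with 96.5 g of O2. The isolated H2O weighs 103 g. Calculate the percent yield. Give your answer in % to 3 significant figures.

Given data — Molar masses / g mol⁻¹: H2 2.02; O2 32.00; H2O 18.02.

n(H2) = 14.50 / 2.02 = 7.178 mol
n(O2) = 96.50 / 32.00 = 3.016 mol
n/ν for H2 = 7.178/2 = 3.589
n/ν for O2 = 3.016/1 = 3.016
Smallest n/ν is O2 → limiting reagent.
theoretical n(H2O) = (2/1) × 3.016 = 6.032 mol → 108.7 g
% yield = 103 / 108.7 × 100 = 94.76 %

94.8 %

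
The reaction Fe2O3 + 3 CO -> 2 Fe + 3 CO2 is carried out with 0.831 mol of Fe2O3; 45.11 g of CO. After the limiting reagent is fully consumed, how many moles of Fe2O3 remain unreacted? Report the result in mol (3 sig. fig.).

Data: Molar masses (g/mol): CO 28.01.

0.294 mol

n(Fe2O3) = 0.8310 mol
n(CO) = 45.11 / 28.01 = 1.610 mol
n/ν for Fe2O3 = 0.8310/1 = 0.8310
n/ν for CO = 1.610/3 = 0.5367
Smallest n/ν is CO → limiting reagent.
Fe2O3 consumed = (1/3) × 1.610 = 0.5367 mol
Fe2O3 remaining = 0.8310 − 0.5367 = 0.2943 mol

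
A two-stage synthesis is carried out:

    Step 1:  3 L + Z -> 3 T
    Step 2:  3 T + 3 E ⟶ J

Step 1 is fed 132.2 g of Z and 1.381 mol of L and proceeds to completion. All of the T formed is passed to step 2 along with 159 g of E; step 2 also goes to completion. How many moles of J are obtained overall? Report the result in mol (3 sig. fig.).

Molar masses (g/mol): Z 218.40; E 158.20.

0.335 mol

Step 1:
n(Z) = 132.2 / 218.40 = 0.6053 mol
n(L) = 1.381 mol
n/ν for Z = 0.6053/1 = 0.6053
n/ν for L = 1.381/3 = 0.4603
Smallest n/ν is L → limiting reagent.
n(T) produced = (3/3) × 1.381 = 1.381 mol
Step 2:
n(T) available = 1.381 mol
n(E) = 159.0 / 158.20 = 1.005 mol
n/ν for T = 1.381/3 = 0.4603
n/ν for E = 1.005/3 = 0.3350
Smallest n/ν is E → limiting reagent.
n(J) = (1/3) × 1.005 = 0.3350 mol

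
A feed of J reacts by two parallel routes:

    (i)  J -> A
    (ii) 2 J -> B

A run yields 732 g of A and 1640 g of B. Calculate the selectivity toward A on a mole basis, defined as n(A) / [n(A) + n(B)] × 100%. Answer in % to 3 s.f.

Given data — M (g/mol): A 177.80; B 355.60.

47.2 %

n(A) = 732 / 177.80 = 4.117 mol
n(B) = 1640 / 355.60 = 4.612 mol
selectivity = 4.117/(4.117+4.612) × 100 = 47.16 %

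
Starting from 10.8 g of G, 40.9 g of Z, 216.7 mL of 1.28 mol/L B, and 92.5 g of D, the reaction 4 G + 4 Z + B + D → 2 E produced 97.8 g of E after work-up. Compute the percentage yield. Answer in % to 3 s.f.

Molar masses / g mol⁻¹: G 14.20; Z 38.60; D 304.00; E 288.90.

89.0 %

n(G) = 10.80 / 14.20 = 0.7606 mol
n(Z) = 40.90 / 38.60 = 1.060 mol
n(B) = 1.28 × 216.7/1000 = 0.2774 mol
n(D) = 92.50 / 304.00 = 0.3043 mol
n/ν → G: 0.1902, Z: 0.2650, B: 0.2774, D: 0.3043; G is limiting.
theoretical n(E) = (2/4) × 0.7606 = 0.3803 mol → 109.9 g
% yield = 97.8 / 109.9 × 100 = 88.99 %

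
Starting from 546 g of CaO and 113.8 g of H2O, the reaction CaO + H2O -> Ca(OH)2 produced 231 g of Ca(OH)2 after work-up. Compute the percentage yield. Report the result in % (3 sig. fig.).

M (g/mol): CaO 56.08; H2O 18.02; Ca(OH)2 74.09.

n(CaO) = 546.0 / 56.08 = 9.736 mol
n(H2O) = 113.8 / 18.02 = 6.315 mol
n/ν for CaO = 9.736/1 = 9.736
n/ν for H2O = 6.315/1 = 6.315
Smallest n/ν is H2O → limiting reagent.
theoretical n(Ca(OH)2) = (1/1) × 6.315 = 6.315 mol → 467.9 g
% yield = 231 / 467.9 × 100 = 49.37 %

49.4 %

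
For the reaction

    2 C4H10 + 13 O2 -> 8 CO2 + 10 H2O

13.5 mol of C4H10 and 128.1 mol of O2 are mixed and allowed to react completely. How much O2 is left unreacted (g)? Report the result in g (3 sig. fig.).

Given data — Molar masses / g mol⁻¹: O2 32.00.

n(C4H10) = 13.50 mol
n(O2) = 128.1 mol
n/ν for C4H10 = 13.50/2 = 6.750
n/ν for O2 = 128.1/13 = 9.854
Smallest n/ν is C4H10 → limiting reagent.
O2 consumed = (13/2) × 13.50 = 87.75 mol
O2 remaining = 128.1 − 87.75 = 40.35 mol
mass = 40.35 × 32.00 = 1291 g

1290 g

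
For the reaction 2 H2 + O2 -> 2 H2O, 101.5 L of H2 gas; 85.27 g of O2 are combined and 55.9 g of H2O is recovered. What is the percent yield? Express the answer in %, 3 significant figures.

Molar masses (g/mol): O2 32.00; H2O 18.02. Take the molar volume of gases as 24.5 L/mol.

74.9 %

n(H2) = 101.5 / 24.5 = 4.143 mol
n(O2) = 85.27 / 32.00 = 2.665 mol
n/ν → H2: 2.072, O2: 2.665; H2 is limiting.
theoretical n(H2O) = (2/2) × 4.143 = 4.143 mol → 74.66 g
% yield = 55.9 / 74.66 × 100 = 74.87 %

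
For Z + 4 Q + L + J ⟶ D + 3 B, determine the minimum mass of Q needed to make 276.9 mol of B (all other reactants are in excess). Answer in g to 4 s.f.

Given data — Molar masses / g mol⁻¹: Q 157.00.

57960 g

n(B) = 276.9 mol
n(Q) = (4/3) × 276.9 = 369.2 mol
mass = 369.2 × 157.00 = 57960 g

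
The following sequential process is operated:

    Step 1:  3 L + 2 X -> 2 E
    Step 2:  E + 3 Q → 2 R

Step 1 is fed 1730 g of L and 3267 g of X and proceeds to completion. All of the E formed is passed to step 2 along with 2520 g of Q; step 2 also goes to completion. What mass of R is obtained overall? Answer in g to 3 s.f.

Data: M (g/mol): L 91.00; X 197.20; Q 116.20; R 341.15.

Step 1:
n(L) = 1730 / 91.00 = 19.01 mol
n(X) = 3267 / 197.20 = 16.57 mol
n/ν for L = 19.01/3 = 6.337
n/ν for X = 16.57/2 = 8.285
Smallest n/ν is L → limiting reagent.
n(E) produced = (2/3) × 19.01 = 12.67 mol
Step 2:
n(E) available = 12.67 mol
n(Q) = 2520 / 116.20 = 21.69 mol
n/ν for E = 12.67/1 = 12.67
n/ν for Q = 21.69/3 = 7.230
Smallest n/ν is Q → limiting reagent.
n(R) = (2/3) × 21.69 = 14.46 mol
mass = 14.46 × 341.15 = 4933 g

4930 g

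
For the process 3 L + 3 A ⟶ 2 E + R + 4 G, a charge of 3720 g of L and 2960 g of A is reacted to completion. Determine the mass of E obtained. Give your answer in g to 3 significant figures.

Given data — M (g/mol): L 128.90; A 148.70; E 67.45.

n(L) = 3720 / 128.90 = 28.86 mol
n(A) = 2960 / 148.70 = 19.91 mol
n/ν → L: 9.620, A: 6.637; A is limiting.
n(E) = (2/3) × 19.91 = 13.27 mol
mass = 13.27 × 67.45 = 895.1 g

895 g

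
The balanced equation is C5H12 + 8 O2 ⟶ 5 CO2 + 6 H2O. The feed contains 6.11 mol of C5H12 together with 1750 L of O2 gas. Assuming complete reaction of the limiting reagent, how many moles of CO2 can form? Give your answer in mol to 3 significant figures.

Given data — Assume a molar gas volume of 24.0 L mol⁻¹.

n(C5H12) = 6.110 mol
n(O2) = 1750 / 24.0 = 72.92 mol
n/ν → C5H12: 6.110, O2: 9.115; C5H12 is limiting.
n(CO2) = (5/1) × 6.110 = 30.55 mol

30.6 mol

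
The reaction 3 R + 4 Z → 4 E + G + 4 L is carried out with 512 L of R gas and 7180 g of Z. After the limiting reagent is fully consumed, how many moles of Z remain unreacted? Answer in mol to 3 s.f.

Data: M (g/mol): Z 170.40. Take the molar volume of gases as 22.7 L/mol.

n(R) = 512.0 / 22.7 = 22.56 mol
n(Z) = 7180 / 170.40 = 42.14 mol
n/ν for R = 22.56/3 = 7.520
n/ν for Z = 42.14/4 = 10.54
Smallest n/ν is R → limiting reagent.
Z consumed = (4/3) × 22.56 = 30.08 mol
Z remaining = 42.14 − 30.08 = 12.06 mol

12.1 mol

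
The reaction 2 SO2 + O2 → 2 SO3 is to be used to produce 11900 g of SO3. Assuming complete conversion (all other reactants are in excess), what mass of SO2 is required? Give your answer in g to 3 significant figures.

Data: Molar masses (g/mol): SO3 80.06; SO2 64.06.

n(SO3) = 11900 / 80.06 = 148.6 mol
n(SO2) = (2/2) × 148.6 = 148.6 mol
mass = 148.6 × 64.06 = 9519 g

9520 g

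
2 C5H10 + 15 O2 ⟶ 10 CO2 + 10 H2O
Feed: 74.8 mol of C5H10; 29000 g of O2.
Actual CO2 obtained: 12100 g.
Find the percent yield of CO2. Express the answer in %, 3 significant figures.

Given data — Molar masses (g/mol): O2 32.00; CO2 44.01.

73.5 %

n(C5H10) = 74.80 mol
n(O2) = 29000 / 32.00 = 906.3 mol
n/ν for C5H10 = 74.80/2 = 37.40
n/ν for O2 = 906.3/15 = 60.42
Smallest n/ν is C5H10 → limiting reagent.
theoretical n(CO2) = (10/2) × 74.80 = 374.0 mol → 16460 g
% yield = 12100 / 16460 × 100 = 73.51 %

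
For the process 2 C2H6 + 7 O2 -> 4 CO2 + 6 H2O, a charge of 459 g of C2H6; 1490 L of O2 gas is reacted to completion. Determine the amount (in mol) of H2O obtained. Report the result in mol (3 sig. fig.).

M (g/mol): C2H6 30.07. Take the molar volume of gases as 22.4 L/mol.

n(C2H6) = 459.0 / 30.07 = 15.26 mol
n(O2) = 1490 / 22.4 = 66.52 mol
n/ν → C2H6: 7.630, O2: 9.503; C2H6 is limiting.
n(H2O) = (6/2) × 15.26 = 45.78 mol

45.8 mol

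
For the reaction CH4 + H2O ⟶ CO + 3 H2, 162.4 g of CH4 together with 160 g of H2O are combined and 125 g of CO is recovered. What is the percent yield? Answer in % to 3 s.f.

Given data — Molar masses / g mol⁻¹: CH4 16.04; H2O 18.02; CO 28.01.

n(CH4) = 162.4 / 16.04 = 10.12 mol
n(H2O) = 160.0 / 18.02 = 8.879 mol
n/ν for CH4 = 10.12/1 = 10.12
n/ν for H2O = 8.879/1 = 8.879
Smallest n/ν is H2O → limiting reagent.
theoretical n(CO) = (1/1) × 8.879 = 8.879 mol → 248.7 g
% yield = 125 / 248.7 × 100 = 50.26 %

50.3 %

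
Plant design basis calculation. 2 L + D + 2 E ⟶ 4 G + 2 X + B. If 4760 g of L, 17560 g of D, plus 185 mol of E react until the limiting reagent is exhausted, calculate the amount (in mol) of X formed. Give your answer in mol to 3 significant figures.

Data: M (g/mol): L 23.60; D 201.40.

174 mol

n(L) = 4760 / 23.60 = 201.7 mol
n(D) = 17560 / 201.40 = 87.19 mol
n(E) = 185.0 mol
n/ν for L = 201.7/2 = 100.9
n/ν for D = 87.19/1 = 87.19
n/ν for E = 185.0/2 = 92.50
Smallest n/ν is D → limiting reagent.
n(X) = (2/1) × 87.19 = 174.4 mol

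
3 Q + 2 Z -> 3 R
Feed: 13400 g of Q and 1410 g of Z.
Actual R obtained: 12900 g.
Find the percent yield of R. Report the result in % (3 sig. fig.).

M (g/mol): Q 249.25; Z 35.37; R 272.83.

87.9 %

n(Q) = 13400 / 249.25 = 53.76 mol
n(Z) = 1410 / 35.37 = 39.86 mol
n/ν for Q = 53.76/3 = 17.92
n/ν for Z = 39.86/2 = 19.93
Smallest n/ν is Q → limiting reagent.
theoretical n(R) = (3/3) × 53.76 = 53.76 mol → 14670 g
% yield = 12900 / 14670 × 100 = 87.93 %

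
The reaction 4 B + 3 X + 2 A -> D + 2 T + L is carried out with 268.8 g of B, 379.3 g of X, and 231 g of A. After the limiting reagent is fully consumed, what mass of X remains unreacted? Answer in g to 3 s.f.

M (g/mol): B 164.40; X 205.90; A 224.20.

127 g

n(B) = 268.8 / 164.40 = 1.635 mol
n(X) = 379.3 / 205.90 = 1.842 mol
n(A) = 231.0 / 224.20 = 1.030 mol
n/ν for B = 1.635/4 = 0.4088
n/ν for X = 1.842/3 = 0.6140
n/ν for A = 1.030/2 = 0.5150
Smallest n/ν is B → limiting reagent.
X consumed = (3/4) × 1.635 = 1.226 mol
X remaining = 1.842 − 1.226 = 0.6160 mol
mass = 0.6160 × 205.90 = 126.8 g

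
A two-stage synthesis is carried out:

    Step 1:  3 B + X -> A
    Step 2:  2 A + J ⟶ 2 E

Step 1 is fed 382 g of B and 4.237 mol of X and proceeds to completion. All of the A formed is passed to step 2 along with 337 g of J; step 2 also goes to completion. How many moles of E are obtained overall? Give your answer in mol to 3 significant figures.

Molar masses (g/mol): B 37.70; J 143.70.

3.38 mol

Step 1:
n(B) = 382.0 / 37.70 = 10.13 mol
n(X) = 4.237 mol
n/ν → B: 3.377, X: 4.237; B is limiting.
n(A) produced = (1/3) × 10.13 = 3.377 mol
Step 2:
n(A) available = 3.377 mol
n(J) = 337.0 / 143.70 = 2.345 mol
n/ν → A: 1.689, J: 2.345; A is limiting.
n(E) = (2/2) × 3.377 = 3.377 mol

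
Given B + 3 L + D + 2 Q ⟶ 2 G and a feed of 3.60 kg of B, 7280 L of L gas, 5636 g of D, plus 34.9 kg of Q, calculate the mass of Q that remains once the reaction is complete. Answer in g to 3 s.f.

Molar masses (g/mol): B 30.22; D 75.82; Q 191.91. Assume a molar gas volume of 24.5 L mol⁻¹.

n(B) = 3.600×1000 / 30.22 = 119.1 mol
n(L) = 7280 / 24.5 = 297.1 mol
n(D) = 5636 / 75.82 = 74.33 mol
n(Q) = 34.90×1000 / 191.91 = 181.9 mol
n/ν for B = 119.1/1 = 119.1
n/ν for L = 297.1/3 = 99.03
n/ν for D = 74.33/1 = 74.33
n/ν for Q = 181.9/2 = 90.95
Smallest n/ν is D → limiting reagent.
Q consumed = (2/1) × 74.33 = 148.7 mol
Q remaining = 181.9 − 148.7 = 33.20 mol
mass = 33.20 × 191.91 = 6371 g

6370 g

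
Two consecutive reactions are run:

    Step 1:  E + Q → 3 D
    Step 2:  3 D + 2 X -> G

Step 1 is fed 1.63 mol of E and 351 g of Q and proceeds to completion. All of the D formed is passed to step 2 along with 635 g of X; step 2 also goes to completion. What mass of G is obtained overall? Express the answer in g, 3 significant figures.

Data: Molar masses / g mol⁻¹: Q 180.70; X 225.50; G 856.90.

Step 1:
n(E) = 1.630 mol
n(Q) = 351.0 / 180.70 = 1.942 mol
n/ν → E: 1.630, Q: 1.942; E is limiting.
n(D) produced = (3/1) × 1.630 = 4.890 mol
Step 2:
n(D) available = 4.890 mol
n(X) = 635.0 / 225.50 = 2.816 mol
n/ν → D: 1.630, X: 1.408; X is limiting.
n(G) = (1/2) × 2.816 = 1.408 mol
mass = 1.408 × 856.90 = 1207 g

1210 g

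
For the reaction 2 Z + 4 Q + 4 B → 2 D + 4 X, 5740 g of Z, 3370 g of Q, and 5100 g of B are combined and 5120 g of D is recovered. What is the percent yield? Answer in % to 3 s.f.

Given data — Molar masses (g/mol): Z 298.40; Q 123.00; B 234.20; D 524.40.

n(Z) = 5740 / 298.40 = 19.24 mol
n(Q) = 3370 / 123.00 = 27.40 mol
n(B) = 5100 / 234.20 = 21.78 mol
n/ν for Z = 19.24/2 = 9.620
n/ν for Q = 27.40/4 = 6.850
n/ν for B = 21.78/4 = 5.445
Smallest n/ν is B → limiting reagent.
theoretical n(D) = (2/4) × 21.78 = 10.89 mol → 5711 g
% yield = 5120 / 5711 × 100 = 89.65 %

89.7 %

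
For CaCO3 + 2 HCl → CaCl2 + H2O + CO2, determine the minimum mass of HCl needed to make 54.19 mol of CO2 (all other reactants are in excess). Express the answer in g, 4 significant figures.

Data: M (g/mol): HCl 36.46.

n(CO2) = 54.19 mol
n(HCl) = (2/1) × 54.19 = 108.4 mol
mass = 108.4 × 36.46 = 3952 g

3952 g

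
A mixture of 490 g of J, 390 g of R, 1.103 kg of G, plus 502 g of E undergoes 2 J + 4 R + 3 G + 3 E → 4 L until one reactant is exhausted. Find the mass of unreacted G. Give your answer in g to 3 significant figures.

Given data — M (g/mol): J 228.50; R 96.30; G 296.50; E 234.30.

468 g

n(J) = 490.0 / 228.50 = 2.144 mol
n(R) = 390.0 / 96.30 = 4.050 mol
n(G) = 1.103×1000 / 296.50 = 3.720 mol
n(E) = 502.0 / 234.30 = 2.143 mol
n/ν → J: 1.072, R: 1.013, G: 1.240, E: 0.7143; E is limiting.
G consumed = (3/3) × 2.143 = 2.143 mol
G remaining = 3.720 − 2.143 = 1.577 mol
mass = 1.577 × 296.50 = 467.6 g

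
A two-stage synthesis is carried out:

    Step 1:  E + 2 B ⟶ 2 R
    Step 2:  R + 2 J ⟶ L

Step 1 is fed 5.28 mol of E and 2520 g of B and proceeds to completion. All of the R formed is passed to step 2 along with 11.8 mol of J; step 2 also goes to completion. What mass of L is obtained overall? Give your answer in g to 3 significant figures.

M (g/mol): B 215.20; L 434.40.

2560 g

Step 1:
n(E) = 5.280 mol
n(B) = 2520 / 215.20 = 11.71 mol
n/ν for E = 5.280/1 = 5.280
n/ν for B = 11.71/2 = 5.855
Smallest n/ν is E → limiting reagent.
n(R) produced = (2/1) × 5.280 = 10.56 mol
Step 2:
n(R) available = 10.56 mol
n(J) = 11.80 mol
n/ν for R = 10.56/1 = 10.56
n/ν for J = 11.80/2 = 5.900
Smallest n/ν is J → limiting reagent.
n(L) = (1/2) × 11.80 = 5.900 mol
mass = 5.900 × 434.40 = 2563 g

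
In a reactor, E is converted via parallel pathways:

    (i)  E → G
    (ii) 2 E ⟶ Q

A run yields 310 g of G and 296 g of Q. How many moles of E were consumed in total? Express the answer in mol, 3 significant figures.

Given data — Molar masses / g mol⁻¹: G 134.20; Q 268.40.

4.52 mol

n(G) = 310 / 134.20 = 2.310 mol
n(Q) = 296 / 268.40 = 1.103 mol
n(E) via (i) = (1/1)×2.310 = 2.310 mol
n(E) via (ii) = (2/1)×1.103 = 2.206 mol
total n(E) = 2.310 + 2.206 = 4.516 mol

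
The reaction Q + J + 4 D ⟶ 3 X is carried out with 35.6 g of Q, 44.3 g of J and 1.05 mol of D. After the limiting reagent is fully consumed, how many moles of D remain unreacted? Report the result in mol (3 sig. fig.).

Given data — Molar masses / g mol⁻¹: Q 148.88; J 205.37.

0.187 mol

n(Q) = 35.60 / 148.88 = 0.2391 mol
n(J) = 44.30 / 205.37 = 0.2157 mol
n(D) = 1.050 mol
n/ν for Q = 0.2391/1 = 0.2391
n/ν for J = 0.2157/1 = 0.2157
n/ν for D = 1.050/4 = 0.2625
Smallest n/ν is J → limiting reagent.
D consumed = (4/1) × 0.2157 = 0.8628 mol
D remaining = 1.050 − 0.8628 = 0.1872 mol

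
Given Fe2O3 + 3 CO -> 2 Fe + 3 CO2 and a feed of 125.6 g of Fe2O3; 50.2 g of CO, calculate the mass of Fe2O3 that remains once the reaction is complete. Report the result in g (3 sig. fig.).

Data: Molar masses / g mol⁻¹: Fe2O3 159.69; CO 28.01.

30.2 g

n(Fe2O3) = 125.6 / 159.69 = 0.7865 mol
n(CO) = 50.20 / 28.01 = 1.792 mol
n/ν for Fe2O3 = 0.7865/1 = 0.7865
n/ν for CO = 1.792/3 = 0.5973
Smallest n/ν is CO → limiting reagent.
Fe2O3 consumed = (1/3) × 1.792 = 0.5973 mol
Fe2O3 remaining = 0.7865 − 0.5973 = 0.1892 mol
mass = 0.1892 × 159.69 = 30.21 g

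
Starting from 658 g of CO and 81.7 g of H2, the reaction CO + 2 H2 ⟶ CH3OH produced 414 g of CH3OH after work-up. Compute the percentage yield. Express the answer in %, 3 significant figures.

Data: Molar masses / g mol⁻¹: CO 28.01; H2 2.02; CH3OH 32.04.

63.9 %

n(CO) = 658.0 / 28.01 = 23.49 mol
n(H2) = 81.70 / 2.02 = 40.45 mol
n/ν for CO = 23.49/1 = 23.49
n/ν for H2 = 40.45/2 = 20.23
Smallest n/ν is H2 → limiting reagent.
theoretical n(CH3OH) = (1/2) × 40.45 = 20.23 mol → 648.2 g
% yield = 414 / 648.2 × 100 = 63.87 %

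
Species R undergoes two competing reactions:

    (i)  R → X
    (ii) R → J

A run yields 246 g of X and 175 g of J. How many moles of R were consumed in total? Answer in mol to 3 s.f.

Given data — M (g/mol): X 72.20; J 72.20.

5.83 mol

n(X) = 246 / 72.20 = 3.407 mol
n(J) = 175 / 72.20 = 2.424 mol
n(R) via (i) = (1/1)×3.407 = 3.407 mol
n(R) via (ii) = (1/1)×2.424 = 2.424 mol
total n(R) = 3.407 + 2.424 = 5.831 mol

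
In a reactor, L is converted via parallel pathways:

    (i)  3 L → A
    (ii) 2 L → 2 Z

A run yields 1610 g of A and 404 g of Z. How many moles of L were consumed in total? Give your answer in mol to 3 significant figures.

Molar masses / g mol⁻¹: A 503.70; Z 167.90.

12.0 mol

n(A) = 1610 / 503.70 = 3.196 mol
n(Z) = 404 / 167.90 = 2.406 mol
n(L) via (i) = (3/1)×3.196 = 9.588 mol
n(L) via (ii) = (2/2)×2.406 = 2.406 mol
total n(L) = 9.588 + 2.406 = 11.99 mol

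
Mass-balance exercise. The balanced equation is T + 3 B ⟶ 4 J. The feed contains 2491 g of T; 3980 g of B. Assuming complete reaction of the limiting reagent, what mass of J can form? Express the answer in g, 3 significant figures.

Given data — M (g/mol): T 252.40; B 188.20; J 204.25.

5760 g

n(T) = 2491 / 252.40 = 9.869 mol
n(B) = 3980 / 188.20 = 21.15 mol
n/ν for T = 9.869/1 = 9.869
n/ν for B = 21.15/3 = 7.050
Smallest n/ν is B → limiting reagent.
n(J) = (4/3) × 21.15 = 28.20 mol
mass = 28.20 × 204.25 = 5760 g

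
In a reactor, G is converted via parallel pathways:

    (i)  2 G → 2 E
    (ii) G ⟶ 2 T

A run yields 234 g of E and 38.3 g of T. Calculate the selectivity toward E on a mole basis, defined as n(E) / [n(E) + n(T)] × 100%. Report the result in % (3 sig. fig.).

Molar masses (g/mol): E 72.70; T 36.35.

n(E) = 234 / 72.70 = 3.219 mol
n(T) = 38.3 / 36.35 = 1.054 mol
selectivity = 3.219/(3.219+1.054) × 100 = 75.33 %

75.3 %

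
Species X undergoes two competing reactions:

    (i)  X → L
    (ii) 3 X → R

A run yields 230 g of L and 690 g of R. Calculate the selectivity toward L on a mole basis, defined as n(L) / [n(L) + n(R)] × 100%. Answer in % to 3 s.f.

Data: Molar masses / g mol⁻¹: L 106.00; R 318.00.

n(L) = 230 / 106.00 = 2.170 mol
n(R) = 690 / 318.00 = 2.170 mol
selectivity = 2.170/(2.170+2.170) × 100 = 50.00 %

50.0 %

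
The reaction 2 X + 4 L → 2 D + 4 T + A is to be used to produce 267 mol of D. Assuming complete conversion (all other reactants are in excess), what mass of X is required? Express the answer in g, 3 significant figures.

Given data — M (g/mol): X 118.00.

n(D) = 267.0 mol
n(X) = (2/2) × 267.0 = 267.0 mol
mass = 267.0 × 118.00 = 31510 g

31500 g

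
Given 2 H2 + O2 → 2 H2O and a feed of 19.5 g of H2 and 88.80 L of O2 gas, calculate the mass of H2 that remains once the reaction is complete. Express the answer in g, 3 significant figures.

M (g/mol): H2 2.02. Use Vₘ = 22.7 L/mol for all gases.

3.70 g

n(H2) = 19.50 / 2.02 = 9.653 mol
n(O2) = 88.80 / 22.7 = 3.912 mol
n/ν for H2 = 9.653/2 = 4.827
n/ν for O2 = 3.912/1 = 3.912
Smallest n/ν is O2 → limiting reagent.
H2 consumed = (2/1) × 3.912 = 7.824 mol
H2 remaining = 9.653 − 7.824 = 1.829 mol
mass = 1.829 × 2.02 = 3.695 g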